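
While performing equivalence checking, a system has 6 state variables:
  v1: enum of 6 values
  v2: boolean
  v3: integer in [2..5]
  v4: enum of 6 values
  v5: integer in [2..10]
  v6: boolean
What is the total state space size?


State space = product of domain sizes of all variables.
Domain sizes:
  v1 (enum of 6 values): 6
  v2 (boolean): 2
  v3 (integer in [2..5]): 4
  v4 (enum of 6 values): 6
  v5 (integer in [2..10]): 9
  v6 (boolean): 2
Product = 6 * 2 * 4 * 6 * 9 * 2 = 5184

5184


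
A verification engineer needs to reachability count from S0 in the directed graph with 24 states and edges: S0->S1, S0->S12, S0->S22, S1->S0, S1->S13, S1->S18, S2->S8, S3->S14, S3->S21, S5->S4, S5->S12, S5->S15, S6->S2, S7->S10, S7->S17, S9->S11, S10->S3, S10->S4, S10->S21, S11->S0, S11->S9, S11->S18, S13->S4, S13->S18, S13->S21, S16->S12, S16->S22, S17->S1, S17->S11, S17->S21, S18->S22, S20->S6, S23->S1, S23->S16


BFS from S0:
  layer 0: {S0}
  layer 1: {S1, S12, S22}
  layer 2: {S13, S18}
  layer 3: {S4, S21}
Reachable set: {S0, S1, S4, S12, S13, S18, S21, S22}
Count = 8

8


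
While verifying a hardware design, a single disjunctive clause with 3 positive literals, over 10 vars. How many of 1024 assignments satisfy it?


Step 1: Total=2^10=1024
Step 2: Unsat when all 3 false: 2^7=128
Step 3: Sat=1024-128=896

896


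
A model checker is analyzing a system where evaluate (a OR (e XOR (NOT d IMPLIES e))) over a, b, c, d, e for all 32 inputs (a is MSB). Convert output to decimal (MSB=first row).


Formula: (a OR (e XOR (NOT d IMPLIES e))) over a, b, c, d, e (32 rows)
Evaluate each row (bits = a,b,c,d,e, MSB first):
  row 0 [00000]: (0 OR (0 XOR (NOT 0 IMPLIES 0))) -> 0
  row 1 [00001]: (0 OR (1 XOR (NOT 0 IMPLIES 1))) -> 0
  row 2 [00010]: (0 OR (0 XOR (NOT 1 IMPLIES 0))) -> 1
  row 3 [00011]: (0 OR (1 XOR (NOT 1 IMPLIES 1))) -> 0
  row 4 [00100]: (0 OR (0 XOR (NOT 0 IMPLIES 0))) -> 0
  row 5 [00101]: (0 OR (1 XOR (NOT 0 IMPLIES 1))) -> 0
  row 6 [00110]: (0 OR (0 XOR (NOT 1 IMPLIES 0))) -> 1
  row 7 [00111]: (0 OR (1 XOR (NOT 1 IMPLIES 1))) -> 0
  row 8 [01000]: (0 OR (0 XOR (NOT 0 IMPLIES 0))) -> 0
  row 9 [01001]: (0 OR (1 XOR (NOT 0 IMPLIES 1))) -> 0
  row 10 [01010]: (0 OR (0 XOR (NOT 1 IMPLIES 0))) -> 1
  row 11 [01011]: (0 OR (1 XOR (NOT 1 IMPLIES 1))) -> 0
  row 12 [01100]: (0 OR (0 XOR (NOT 0 IMPLIES 0))) -> 0
  row 13 [01101]: (0 OR (1 XOR (NOT 0 IMPLIES 1))) -> 0
  row 14 [01110]: (0 OR (0 XOR (NOT 1 IMPLIES 0))) -> 1
  row 15 [01111]: (0 OR (1 XOR (NOT 1 IMPLIES 1))) -> 0
  row 16 [10000]: (1 OR (0 XOR (NOT 0 IMPLIES 0))) -> 1
  row 17 [10001]: (1 OR (1 XOR (NOT 0 IMPLIES 1))) -> 1
  row 18 [10010]: (1 OR (0 XOR (NOT 1 IMPLIES 0))) -> 1
  row 19 [10011]: (1 OR (1 XOR (NOT 1 IMPLIES 1))) -> 1
  row 20 [10100]: (1 OR (0 XOR (NOT 0 IMPLIES 0))) -> 1
  row 21 [10101]: (1 OR (1 XOR (NOT 0 IMPLIES 1))) -> 1
  row 22 [10110]: (1 OR (0 XOR (NOT 1 IMPLIES 0))) -> 1
  row 23 [10111]: (1 OR (1 XOR (NOT 1 IMPLIES 1))) -> 1
  row 24 [11000]: (1 OR (0 XOR (NOT 0 IMPLIES 0))) -> 1
  row 25 [11001]: (1 OR (1 XOR (NOT 0 IMPLIES 1))) -> 1
  row 26 [11010]: (1 OR (0 XOR (NOT 1 IMPLIES 0))) -> 1
  row 27 [11011]: (1 OR (1 XOR (NOT 1 IMPLIES 1))) -> 1
  row 28 [11100]: (1 OR (0 XOR (NOT 0 IMPLIES 0))) -> 1
  row 29 [11101]: (1 OR (1 XOR (NOT 0 IMPLIES 1))) -> 1
  row 30 [11110]: (1 OR (0 XOR (NOT 1 IMPLIES 0))) -> 1
  row 31 [11111]: (1 OR (1 XOR (NOT 1 IMPLIES 1))) -> 1
Full result column, 4 rows per line (a,b,c fixed per line; d,e runs 00..11 left to right):
  rows 0-3 [a,b,c=000]: 0010  = hex 2
  rows 4-7 [a,b,c=001]: 0010  = hex 2
  rows 8-11 [a,b,c=010]: 0010  = hex 2
  rows 12-15 [a,b,c=011]: 0010  = hex 2
  rows 16-19 [a,b,c=100]: 1111  = hex F
  rows 20-23 [a,b,c=101]: 1111  = hex F
  rows 24-27 [a,b,c=110]: 1111  = hex F
  rows 28-31 [a,b,c=111]: 1111  = hex F
Output column (row 0 .. row 31) = 00100010001000101111111111111111
Output column grouped in 4s = 0010 0010 0010 0010 1111 1111 1111 1111 = 0x2222FFFF
Convert to decimal digit by digit (value = value*16 + digit):
  2 -> 2
  2*16 + 2 = 34
  34*16 + 2 = 546
  546*16 + 2 = 8738
  8738*16 + 15 (F) = 139823
  139823*16 + 15 (F) = 2237183
  2237183*16 + 15 (F) = 35794943
  35794943*16 + 15 (F) = 572719103
Decimal = 572719103

572719103


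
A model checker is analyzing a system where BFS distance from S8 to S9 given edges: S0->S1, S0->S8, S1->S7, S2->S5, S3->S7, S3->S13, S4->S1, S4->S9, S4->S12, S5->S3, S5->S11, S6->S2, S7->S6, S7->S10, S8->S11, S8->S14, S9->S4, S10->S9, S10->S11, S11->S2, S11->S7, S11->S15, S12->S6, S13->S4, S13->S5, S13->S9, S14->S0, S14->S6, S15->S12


BFS layer-by-layer from S8:
  dist 0: {S8}
  dist 1: {S11, S14}
  dist 2: {S0, S2, S6, S7, S15}
  dist 3: {S1, S5, S10, S12}
  dist 4: {S3, S9}
  -> S9 reached at distance 4
Shortest path length = 4

4


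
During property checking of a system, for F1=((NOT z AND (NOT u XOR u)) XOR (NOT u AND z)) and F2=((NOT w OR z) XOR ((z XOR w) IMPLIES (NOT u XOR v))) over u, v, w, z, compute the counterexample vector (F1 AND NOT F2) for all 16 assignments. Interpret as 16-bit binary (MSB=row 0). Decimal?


F1 = ((NOT z AND (NOT u XOR u)) XOR (NOT u AND z))
F2 = ((NOT w OR z) XOR ((z XOR w) IMPLIES (NOT u XOR v)))
Counterexample to F1=>F2 is where F1=1 and F2=0.
Evaluate each row (bits = u,v,w,z, MSB first):
  row 0 [0000]: F1=1 F2=0 -> F1&~F2 -> 1
  row 1 [0001]: F1=1 F2=0 -> F1&~F2 -> 1
  row 2 [0010]: F1=1 F2=1 -> F1&~F2 -> 0
  row 3 [0011]: F1=1 F2=0 -> F1&~F2 -> 1
  row 4 [0100]: F1=1 F2=0 -> F1&~F2 -> 1
  row 5 [0101]: F1=1 F2=1 -> F1&~F2 -> 0
  row 6 [0110]: F1=1 F2=0 -> F1&~F2 -> 1
  row 7 [0111]: F1=1 F2=0 -> F1&~F2 -> 1
  row 8 [1000]: F1=1 F2=0 -> F1&~F2 -> 1
  row 9 [1001]: F1=0 F2=1 -> F1&~F2 -> 0
  row 10 [1010]: F1=1 F2=0 -> F1&~F2 -> 1
  row 11 [1011]: F1=0 F2=0 -> F1&~F2 -> 0
  row 12 [1100]: F1=1 F2=0 -> F1&~F2 -> 1
  row 13 [1101]: F1=0 F2=0 -> F1&~F2 -> 0
  row 14 [1110]: F1=1 F2=1 -> F1&~F2 -> 0
  row 15 [1111]: F1=0 F2=0 -> F1&~F2 -> 0
Full result column, 4 rows per line (u,v fixed per line; w,z runs 00..11 left to right):
  rows 0-3 [u,v=00]: 1101  = hex D
  rows 4-7 [u,v=01]: 1011  = hex B
  rows 8-11 [u,v=10]: 1010  = hex A
  rows 12-15 [u,v=11]: 1000  = hex 8
Counterexample vector (row 0 .. row 15) = 1101101110101000
Output column grouped in 4s = 1101 1011 1010 1000 = 0xDBA8
Convert to decimal digit by digit (value = value*16 + digit):
  D -> 13
  13*16 + 11 (B) = 219
  219*16 + 10 (A) = 3514
  3514*16 + 8 = 56232
Decimal = 56232

56232


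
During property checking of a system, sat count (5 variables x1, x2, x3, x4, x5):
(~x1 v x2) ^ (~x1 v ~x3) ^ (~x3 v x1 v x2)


CNF with 3 clauses over 5 vars (32 assignments).
An assignment satisfies CNF iff every clause has >=1 true literal.
Check each row (bits = x1,x2,x3,x4,x5; clause T/F shown):
  row 0 [00000]: clauses=TTT -> 1
  row 1 [00001]: clauses=TTT -> 1
  row 2 [00010]: clauses=TTT -> 1
  row 3 [00011]: clauses=TTT -> 1
  row 4 [00100]: clauses=TTF -> 0
  row 5 [00101]: clauses=TTF -> 0
  row 6 [00110]: clauses=TTF -> 0
  row 7 [00111]: clauses=TTF -> 0
  row 8 [01000]: clauses=TTT -> 1
  row 9 [01001]: clauses=TTT -> 1
  row 10 [01010]: clauses=TTT -> 1
  row 11 [01011]: clauses=TTT -> 1
  row 12 [01100]: clauses=TTT -> 1
  row 13 [01101]: clauses=TTT -> 1
  row 14 [01110]: clauses=TTT -> 1
  row 15 [01111]: clauses=TTT -> 1
  row 16 [10000]: clauses=FTT -> 0
  row 17 [10001]: clauses=FTT -> 0
  row 18 [10010]: clauses=FTT -> 0
  row 19 [10011]: clauses=FTT -> 0
  row 20 [10100]: clauses=FFT -> 0
  row 21 [10101]: clauses=FFT -> 0
  row 22 [10110]: clauses=FFT -> 0
  row 23 [10111]: clauses=FFT -> 0
  row 24 [11000]: clauses=TTT -> 1
  row 25 [11001]: clauses=TTT -> 1
  row 26 [11010]: clauses=TTT -> 1
  row 27 [11011]: clauses=TTT -> 1
  row 28 [11100]: clauses=TFT -> 0
  row 29 [11101]: clauses=TFT -> 0
  row 30 [11110]: clauses=TFT -> 0
  row 31 [11111]: clauses=TFT -> 0
Full result column, 8 rows per line (x1,x2 fixed per line; x3,x4,x5 runs 000..111 left to right):
  rows 0-7 [x1,x2=00]: 11110000  (ones: 4)
  rows 8-15 [x1,x2=01]: 11111111  (ones: 8)
  rows 16-23 [x1,x2=10]: 00000000  (ones: 0)
  rows 24-31 [x1,x2=11]: 11110000  (ones: 4)
Satisfying assignments = 4+8+0+4 = 16

16


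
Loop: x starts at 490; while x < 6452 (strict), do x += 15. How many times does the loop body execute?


Step 1: x goes from 490 toward 6452 by 15; the body runs while x<6452, so iterations = ceil((bound-start)/step)
Step 2: Distance=5962
Step 3: ceil(5962/15)=398

398


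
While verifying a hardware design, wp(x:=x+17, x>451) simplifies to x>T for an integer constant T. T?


Formula: wp(x:=E, P) = P[E/x] (substitute E for x in postcondition)
Step 1: Postcondition: x>451
Step 2: Substitute x+17 for x: x+17>451
Step 3: Solve for x: x > 451-17 = 434

434


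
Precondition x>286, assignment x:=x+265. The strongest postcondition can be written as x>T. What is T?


Formula: sp(P, x:=E) = exists old_x. (x = E[old_x/x]) AND P[old_x/x] (old_x is the value of x before the assignment; eliminate old_x by solving x = E[old_x/x] for old_x)
Step 1: Precondition P: x>286, i.e. old_x > 286
Step 2: Assignment gives x = old_x + 265, so old_x = x - 265
Step 3: Substitute into P: x - 265 > 286
Step 4: Simplify: x > 286+265 = 551

551


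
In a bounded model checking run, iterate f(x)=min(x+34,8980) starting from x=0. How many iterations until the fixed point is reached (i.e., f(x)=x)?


Step 1: x=0, cap=8980, increment=34
Step 2: x grows by 34 each step until capped at 8980; fixed point is x=8980
Step 3: iterations = ceil(8980/34) = 265

265


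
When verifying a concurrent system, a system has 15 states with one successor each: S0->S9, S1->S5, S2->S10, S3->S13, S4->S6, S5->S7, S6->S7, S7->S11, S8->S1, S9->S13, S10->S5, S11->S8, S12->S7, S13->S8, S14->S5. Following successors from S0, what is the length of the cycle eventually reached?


Trace from S0 until a state repeats:
  S0 -> S9 -> S13 -> S8 -> S1 -> S5 -> S7 -> S11 -> S8
S8 first seen at step 3, revisited at step 8.
Cycle length = 8 - 3 = 5

5


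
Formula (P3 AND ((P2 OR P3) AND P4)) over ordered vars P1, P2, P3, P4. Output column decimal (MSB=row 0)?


Formula: (P3 AND ((P2 OR P3) AND P4)) over P1, P2, P3, P4 (16 rows)
Evaluate each row (bits = P1,P2,P3,P4, MSB first):
  row 0 [0000]: (0 AND ((0 OR 0) AND 0)) -> 0
  row 1 [0001]: (0 AND ((0 OR 0) AND 1)) -> 0
  row 2 [0010]: (1 AND ((0 OR 1) AND 0)) -> 0
  row 3 [0011]: (1 AND ((0 OR 1) AND 1)) -> 1
  row 4 [0100]: (0 AND ((1 OR 0) AND 0)) -> 0
  row 5 [0101]: (0 AND ((1 OR 0) AND 1)) -> 0
  row 6 [0110]: (1 AND ((1 OR 1) AND 0)) -> 0
  row 7 [0111]: (1 AND ((1 OR 1) AND 1)) -> 1
  row 8 [1000]: (0 AND ((0 OR 0) AND 0)) -> 0
  row 9 [1001]: (0 AND ((0 OR 0) AND 1)) -> 0
  row 10 [1010]: (1 AND ((0 OR 1) AND 0)) -> 0
  row 11 [1011]: (1 AND ((0 OR 1) AND 1)) -> 1
  row 12 [1100]: (0 AND ((1 OR 0) AND 0)) -> 0
  row 13 [1101]: (0 AND ((1 OR 0) AND 1)) -> 0
  row 14 [1110]: (1 AND ((1 OR 1) AND 0)) -> 0
  row 15 [1111]: (1 AND ((1 OR 1) AND 1)) -> 1
Full result column, 4 rows per line (P1,P2 fixed per line; P3,P4 runs 00..11 left to right):
  rows 0-3 [P1,P2=00]: 0001  = hex 1
  rows 4-7 [P1,P2=01]: 0001  = hex 1
  rows 8-11 [P1,P2=10]: 0001  = hex 1
  rows 12-15 [P1,P2=11]: 0001  = hex 1
Output column (row 0 .. row 15) = 0001000100010001
Output column grouped in 4s = 0001 0001 0001 0001 = 0x1111
Convert to decimal digit by digit (value = value*16 + digit):
  1 -> 1
  1*16 + 1 = 17
  17*16 + 1 = 273
  273*16 + 1 = 4369
Decimal = 4369

4369


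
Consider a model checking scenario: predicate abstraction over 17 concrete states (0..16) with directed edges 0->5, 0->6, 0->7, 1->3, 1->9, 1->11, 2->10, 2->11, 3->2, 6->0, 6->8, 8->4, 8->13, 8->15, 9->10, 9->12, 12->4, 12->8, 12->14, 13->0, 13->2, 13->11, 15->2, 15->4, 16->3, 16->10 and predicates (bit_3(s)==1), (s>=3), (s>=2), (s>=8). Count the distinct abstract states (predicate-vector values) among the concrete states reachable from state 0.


BFS from 0:
Concrete reachable: {0, 2, 4, 5, 6, 7, 8, 10, 11, 13, 15}
Abstract via predicates (bit_3(s)==1), (s>=3), (s>=2), (s>=8):
  (0,0,0,0) <- {0}
  (0,0,1,0) <- {2}
  (0,1,1,0) <- {4, 5, 6, 7}
  (1,1,1,1) <- {8, 10, 11, 13, 15}
Distinct abstract states = 4

4


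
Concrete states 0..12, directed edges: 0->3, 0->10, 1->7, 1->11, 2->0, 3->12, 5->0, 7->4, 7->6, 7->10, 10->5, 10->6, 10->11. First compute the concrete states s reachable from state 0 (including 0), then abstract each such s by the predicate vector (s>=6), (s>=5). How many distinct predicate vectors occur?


BFS from 0:
Concrete reachable: {0, 3, 5, 6, 10, 11, 12}
Abstract via predicates (s>=6), (s>=5):
  (0,0) <- {0, 3}
  (0,1) <- {5}
  (1,1) <- {6, 10, 11, 12}
Distinct abstract states = 3

3


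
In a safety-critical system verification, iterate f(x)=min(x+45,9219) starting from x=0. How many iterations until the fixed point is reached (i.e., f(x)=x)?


Step 1: x=0, cap=9219, increment=45
Step 2: x grows by 45 each step until capped at 9219; fixed point is x=9219
Step 3: iterations = ceil(9219/45) = 205

205


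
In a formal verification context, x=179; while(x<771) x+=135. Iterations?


Step 1: x goes from 179 toward 771 by 135; the body runs while x<771, so iterations = ceil((bound-start)/step)
Step 2: Distance=592
Step 3: ceil(592/135)=5

5


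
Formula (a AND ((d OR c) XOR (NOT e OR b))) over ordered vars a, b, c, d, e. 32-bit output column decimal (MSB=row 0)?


Formula: (a AND ((d OR c) XOR (NOT e OR b))) over a, b, c, d, e (32 rows)
Evaluate each row (bits = a,b,c,d,e, MSB first):
  row 0 [00000]: (0 AND ((0 OR 0) XOR (NOT 0 OR 0))) -> 0
  row 1 [00001]: (0 AND ((0 OR 0) XOR (NOT 1 OR 0))) -> 0
  row 2 [00010]: (0 AND ((1 OR 0) XOR (NOT 0 OR 0))) -> 0
  row 3 [00011]: (0 AND ((1 OR 0) XOR (NOT 1 OR 0))) -> 0
  row 4 [00100]: (0 AND ((0 OR 1) XOR (NOT 0 OR 0))) -> 0
  row 5 [00101]: (0 AND ((0 OR 1) XOR (NOT 1 OR 0))) -> 0
  row 6 [00110]: (0 AND ((1 OR 1) XOR (NOT 0 OR 0))) -> 0
  row 7 [00111]: (0 AND ((1 OR 1) XOR (NOT 1 OR 0))) -> 0
  row 8 [01000]: (0 AND ((0 OR 0) XOR (NOT 0 OR 1))) -> 0
  row 9 [01001]: (0 AND ((0 OR 0) XOR (NOT 1 OR 1))) -> 0
  row 10 [01010]: (0 AND ((1 OR 0) XOR (NOT 0 OR 1))) -> 0
  row 11 [01011]: (0 AND ((1 OR 0) XOR (NOT 1 OR 1))) -> 0
  row 12 [01100]: (0 AND ((0 OR 1) XOR (NOT 0 OR 1))) -> 0
  row 13 [01101]: (0 AND ((0 OR 1) XOR (NOT 1 OR 1))) -> 0
  row 14 [01110]: (0 AND ((1 OR 1) XOR (NOT 0 OR 1))) -> 0
  row 15 [01111]: (0 AND ((1 OR 1) XOR (NOT 1 OR 1))) -> 0
  row 16 [10000]: (1 AND ((0 OR 0) XOR (NOT 0 OR 0))) -> 1
  row 17 [10001]: (1 AND ((0 OR 0) XOR (NOT 1 OR 0))) -> 0
  row 18 [10010]: (1 AND ((1 OR 0) XOR (NOT 0 OR 0))) -> 0
  row 19 [10011]: (1 AND ((1 OR 0) XOR (NOT 1 OR 0))) -> 1
  row 20 [10100]: (1 AND ((0 OR 1) XOR (NOT 0 OR 0))) -> 0
  row 21 [10101]: (1 AND ((0 OR 1) XOR (NOT 1 OR 0))) -> 1
  row 22 [10110]: (1 AND ((1 OR 1) XOR (NOT 0 OR 0))) -> 0
  row 23 [10111]: (1 AND ((1 OR 1) XOR (NOT 1 OR 0))) -> 1
  row 24 [11000]: (1 AND ((0 OR 0) XOR (NOT 0 OR 1))) -> 1
  row 25 [11001]: (1 AND ((0 OR 0) XOR (NOT 1 OR 1))) -> 1
  row 26 [11010]: (1 AND ((1 OR 0) XOR (NOT 0 OR 1))) -> 0
  row 27 [11011]: (1 AND ((1 OR 0) XOR (NOT 1 OR 1))) -> 0
  row 28 [11100]: (1 AND ((0 OR 1) XOR (NOT 0 OR 1))) -> 0
  row 29 [11101]: (1 AND ((0 OR 1) XOR (NOT 1 OR 1))) -> 0
  row 30 [11110]: (1 AND ((1 OR 1) XOR (NOT 0 OR 1))) -> 0
  row 31 [11111]: (1 AND ((1 OR 1) XOR (NOT 1 OR 1))) -> 0
Full result column, 4 rows per line (a,b,c fixed per line; d,e runs 00..11 left to right):
  rows 0-3 [a,b,c=000]: 0000  = hex 0
  rows 4-7 [a,b,c=001]: 0000  = hex 0
  rows 8-11 [a,b,c=010]: 0000  = hex 0
  rows 12-15 [a,b,c=011]: 0000  = hex 0
  rows 16-19 [a,b,c=100]: 1001  = hex 9
  rows 20-23 [a,b,c=101]: 0101  = hex 5
  rows 24-27 [a,b,c=110]: 1100  = hex C
  rows 28-31 [a,b,c=111]: 0000  = hex 0
Output column (row 0 .. row 31) = 00000000000000001001010111000000
Output column grouped in 4s = 0000 0000 0000 0000 1001 0101 1100 0000 = 0x000095C0
Convert to decimal digit by digit (value = value*16 + digit):
  0 -> 0
  0*16 + 0 = 0
  0*16 + 0 = 0
  0*16 + 0 = 0
  0*16 + 9 = 9
  9*16 + 5 = 149
  149*16 + 12 (C) = 2396
  2396*16 + 0 = 38336
Decimal = 38336

38336


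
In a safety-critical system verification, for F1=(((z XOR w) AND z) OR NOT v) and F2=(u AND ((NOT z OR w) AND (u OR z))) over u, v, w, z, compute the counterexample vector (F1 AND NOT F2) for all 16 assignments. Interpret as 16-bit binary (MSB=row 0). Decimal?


F1 = (((z XOR w) AND z) OR NOT v)
F2 = (u AND ((NOT z OR w) AND (u OR z)))
Counterexample to F1=>F2 is where F1=1 and F2=0.
Evaluate each row (bits = u,v,w,z, MSB first):
  row 0 [0000]: F1=1 F2=0 -> F1&~F2 -> 1
  row 1 [0001]: F1=1 F2=0 -> F1&~F2 -> 1
  row 2 [0010]: F1=1 F2=0 -> F1&~F2 -> 1
  row 3 [0011]: F1=1 F2=0 -> F1&~F2 -> 1
  row 4 [0100]: F1=0 F2=0 -> F1&~F2 -> 0
  row 5 [0101]: F1=1 F2=0 -> F1&~F2 -> 1
  row 6 [0110]: F1=0 F2=0 -> F1&~F2 -> 0
  row 7 [0111]: F1=0 F2=0 -> F1&~F2 -> 0
  row 8 [1000]: F1=1 F2=1 -> F1&~F2 -> 0
  row 9 [1001]: F1=1 F2=0 -> F1&~F2 -> 1
  row 10 [1010]: F1=1 F2=1 -> F1&~F2 -> 0
  row 11 [1011]: F1=1 F2=1 -> F1&~F2 -> 0
  row 12 [1100]: F1=0 F2=1 -> F1&~F2 -> 0
  row 13 [1101]: F1=1 F2=0 -> F1&~F2 -> 1
  row 14 [1110]: F1=0 F2=1 -> F1&~F2 -> 0
  row 15 [1111]: F1=0 F2=1 -> F1&~F2 -> 0
Full result column, 4 rows per line (u,v fixed per line; w,z runs 00..11 left to right):
  rows 0-3 [u,v=00]: 1111  = hex F
  rows 4-7 [u,v=01]: 0100  = hex 4
  rows 8-11 [u,v=10]: 0100  = hex 4
  rows 12-15 [u,v=11]: 0100  = hex 4
Counterexample vector (row 0 .. row 15) = 1111010001000100
Output column grouped in 4s = 1111 0100 0100 0100 = 0xF444
Convert to decimal digit by digit (value = value*16 + digit):
  F -> 15
  15*16 + 4 = 244
  244*16 + 4 = 3908
  3908*16 + 4 = 62532
Decimal = 62532

62532


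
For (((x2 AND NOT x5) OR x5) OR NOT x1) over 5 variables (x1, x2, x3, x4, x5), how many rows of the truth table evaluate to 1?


Formula: (((x2 AND NOT x5) OR x5) OR NOT x1) over 5 vars (32 rows)
Evaluate each row (x1, x2, x3, x4, x5 as bits, MSB first):
  row 0 [00000]: (((0 AND NOT 0) OR 0) OR NOT 0) -> 1
  row 1 [00001]: (((0 AND NOT 1) OR 1) OR NOT 0) -> 1
  row 2 [00010]: (((0 AND NOT 0) OR 0) OR NOT 0) -> 1
  row 3 [00011]: (((0 AND NOT 1) OR 1) OR NOT 0) -> 1
  row 4 [00100]: (((0 AND NOT 0) OR 0) OR NOT 0) -> 1
  row 5 [00101]: (((0 AND NOT 1) OR 1) OR NOT 0) -> 1
  row 6 [00110]: (((0 AND NOT 0) OR 0) OR NOT 0) -> 1
  row 7 [00111]: (((0 AND NOT 1) OR 1) OR NOT 0) -> 1
  row 8 [01000]: (((1 AND NOT 0) OR 0) OR NOT 0) -> 1
  row 9 [01001]: (((1 AND NOT 1) OR 1) OR NOT 0) -> 1
  row 10 [01010]: (((1 AND NOT 0) OR 0) OR NOT 0) -> 1
  row 11 [01011]: (((1 AND NOT 1) OR 1) OR NOT 0) -> 1
  row 12 [01100]: (((1 AND NOT 0) OR 0) OR NOT 0) -> 1
  row 13 [01101]: (((1 AND NOT 1) OR 1) OR NOT 0) -> 1
  row 14 [01110]: (((1 AND NOT 0) OR 0) OR NOT 0) -> 1
  row 15 [01111]: (((1 AND NOT 1) OR 1) OR NOT 0) -> 1
  row 16 [10000]: (((0 AND NOT 0) OR 0) OR NOT 1) -> 0
  row 17 [10001]: (((0 AND NOT 1) OR 1) OR NOT 1) -> 1
  row 18 [10010]: (((0 AND NOT 0) OR 0) OR NOT 1) -> 0
  row 19 [10011]: (((0 AND NOT 1) OR 1) OR NOT 1) -> 1
  row 20 [10100]: (((0 AND NOT 0) OR 0) OR NOT 1) -> 0
  row 21 [10101]: (((0 AND NOT 1) OR 1) OR NOT 1) -> 1
  row 22 [10110]: (((0 AND NOT 0) OR 0) OR NOT 1) -> 0
  row 23 [10111]: (((0 AND NOT 1) OR 1) OR NOT 1) -> 1
  row 24 [11000]: (((1 AND NOT 0) OR 0) OR NOT 1) -> 1
  row 25 [11001]: (((1 AND NOT 1) OR 1) OR NOT 1) -> 1
  row 26 [11010]: (((1 AND NOT 0) OR 0) OR NOT 1) -> 1
  row 27 [11011]: (((1 AND NOT 1) OR 1) OR NOT 1) -> 1
  row 28 [11100]: (((1 AND NOT 0) OR 0) OR NOT 1) -> 1
  row 29 [11101]: (((1 AND NOT 1) OR 1) OR NOT 1) -> 1
  row 30 [11110]: (((1 AND NOT 0) OR 0) OR NOT 1) -> 1
  row 31 [11111]: (((1 AND NOT 1) OR 1) OR NOT 1) -> 1
Full result column, 8 rows per line (x1,x2 fixed per line; x3,x4,x5 runs 000..111 left to right):
  rows 0-7 [x1,x2=00]: 11111111  (ones: 8)
  rows 8-15 [x1,x2=01]: 11111111  (ones: 8)
  rows 16-23 [x1,x2=10]: 01010101  (ones: 4)
  rows 24-31 [x1,x2=11]: 11111111  (ones: 8)
Count of 1-rows = 8+8+4+8 = 28

28


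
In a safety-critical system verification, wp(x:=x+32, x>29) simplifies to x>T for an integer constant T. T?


Formula: wp(x:=E, P) = P[E/x] (substitute E for x in postcondition)
Step 1: Postcondition: x>29
Step 2: Substitute x+32 for x: x+32>29
Step 3: Solve for x: x > 29-32 = -3

-3


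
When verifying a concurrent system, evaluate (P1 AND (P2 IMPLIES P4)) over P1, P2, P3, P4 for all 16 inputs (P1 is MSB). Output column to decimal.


Formula: (P1 AND (P2 IMPLIES P4)) over P1, P2, P3, P4 (16 rows)
Evaluate each row (bits = P1,P2,P3,P4, MSB first):
  row 0 [0000]: (0 AND (0 IMPLIES 0)) -> 0
  row 1 [0001]: (0 AND (0 IMPLIES 1)) -> 0
  row 2 [0010]: (0 AND (0 IMPLIES 0)) -> 0
  row 3 [0011]: (0 AND (0 IMPLIES 1)) -> 0
  row 4 [0100]: (0 AND (1 IMPLIES 0)) -> 0
  row 5 [0101]: (0 AND (1 IMPLIES 1)) -> 0
  row 6 [0110]: (0 AND (1 IMPLIES 0)) -> 0
  row 7 [0111]: (0 AND (1 IMPLIES 1)) -> 0
  row 8 [1000]: (1 AND (0 IMPLIES 0)) -> 1
  row 9 [1001]: (1 AND (0 IMPLIES 1)) -> 1
  row 10 [1010]: (1 AND (0 IMPLIES 0)) -> 1
  row 11 [1011]: (1 AND (0 IMPLIES 1)) -> 1
  row 12 [1100]: (1 AND (1 IMPLIES 0)) -> 0
  row 13 [1101]: (1 AND (1 IMPLIES 1)) -> 1
  row 14 [1110]: (1 AND (1 IMPLIES 0)) -> 0
  row 15 [1111]: (1 AND (1 IMPLIES 1)) -> 1
Full result column, 4 rows per line (P1,P2 fixed per line; P3,P4 runs 00..11 left to right):
  rows 0-3 [P1,P2=00]: 0000  = hex 0
  rows 4-7 [P1,P2=01]: 0000  = hex 0
  rows 8-11 [P1,P2=10]: 1111  = hex F
  rows 12-15 [P1,P2=11]: 0101  = hex 5
Output column (row 0 .. row 15) = 0000000011110101
Output column grouped in 4s = 0000 0000 1111 0101 = 0x00F5
Convert to decimal digit by digit (value = value*16 + digit):
  0 -> 0
  0*16 + 0 = 0
  0*16 + 15 (F) = 15
  15*16 + 5 = 245
Decimal = 245

245


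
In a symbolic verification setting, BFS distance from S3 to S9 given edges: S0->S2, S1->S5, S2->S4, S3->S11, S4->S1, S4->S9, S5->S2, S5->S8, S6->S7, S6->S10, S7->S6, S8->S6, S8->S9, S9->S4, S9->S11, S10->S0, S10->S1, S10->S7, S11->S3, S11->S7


BFS layer-by-layer from S3:
  dist 0: {S3}
  dist 1: {S11}
  dist 2: {S7}
  dist 3: {S6}
  dist 4: {S10}
  dist 5: {S0, S1}
  dist 6: {S2, S5}
  dist 7: {S4, S8}
  dist 8: {S9}
  -> S9 reached at distance 8
Shortest path length = 8

8


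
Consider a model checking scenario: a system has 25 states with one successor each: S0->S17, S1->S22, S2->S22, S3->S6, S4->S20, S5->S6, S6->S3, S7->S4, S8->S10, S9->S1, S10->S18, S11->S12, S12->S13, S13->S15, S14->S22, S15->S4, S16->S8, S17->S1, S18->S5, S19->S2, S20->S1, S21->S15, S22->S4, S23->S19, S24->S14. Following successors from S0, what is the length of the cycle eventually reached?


Trace from S0 until a state repeats:
  S0 -> S17 -> S1 -> S22 -> S4 -> S20 -> S1
S1 first seen at step 2, revisited at step 6.
Cycle length = 6 - 2 = 4

4


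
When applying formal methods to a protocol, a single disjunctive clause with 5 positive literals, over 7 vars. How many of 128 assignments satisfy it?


Step 1: Total=2^7=128
Step 2: Unsat when all 5 false: 2^2=4
Step 3: Sat=128-4=124

124


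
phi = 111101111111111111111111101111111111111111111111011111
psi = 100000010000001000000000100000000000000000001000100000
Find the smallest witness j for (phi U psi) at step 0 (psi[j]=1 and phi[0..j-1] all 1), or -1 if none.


(phi U psi) at 0: need smallest j with psi[j]=1 and phi[i]=1 for all i in [0,j).
Scan from step 0:
  step 0: psi=1 and phi held for [0,0) -> witness found
Witness step = 0

0


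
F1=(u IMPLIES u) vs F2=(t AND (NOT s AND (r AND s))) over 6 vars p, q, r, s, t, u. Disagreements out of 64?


F1 = (u IMPLIES u)
F2 = (t AND (NOT s AND (r AND s)))
Evaluate both on each of 64 rows (bits = p,q,r,s,t,u):
  row 0 [000000]: F1=1 F2=0 (differ) -> 1
  row 1 [000001]: F1=1 F2=0 (differ) -> 1
  row 2 [000010]: F1=1 F2=0 (differ) -> 1
  row 3 [000011]: F1=1 F2=0 (differ) -> 1
  row 4 [000100]: F1=1 F2=0 (differ) -> 1
  (every remaining row is evaluated the same way; all 64 results are listed next)
Full result column, 8 rows per line (p,q,r fixed per line; s,t,u runs 000..111 left to right):
  rows 0-7 [p,q,r=000]: 11111111  (ones: 8)
  rows 8-15 [p,q,r=001]: 11111111  (ones: 8)
  rows 16-23 [p,q,r=010]: 11111111  (ones: 8)
  rows 24-31 [p,q,r=011]: 11111111  (ones: 8)
  rows 32-39 [p,q,r=100]: 11111111  (ones: 8)
  rows 40-47 [p,q,r=101]: 11111111  (ones: 8)
  rows 48-55 [p,q,r=110]: 11111111  (ones: 8)
  rows 56-63 [p,q,r=111]: 11111111  (ones: 8)
Disagreements = 8+8+8+8+8+8+8+8 = 64

64


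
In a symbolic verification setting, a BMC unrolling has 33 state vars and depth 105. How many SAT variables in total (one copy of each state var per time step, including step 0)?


BMC unrolls to depth k, creating one copy of each state var for steps 0..k.
Step count = 105 + 1 = 106 (steps 0 through 105)
Vars per step = 33
Total = 33 * 106 = 3498

3498


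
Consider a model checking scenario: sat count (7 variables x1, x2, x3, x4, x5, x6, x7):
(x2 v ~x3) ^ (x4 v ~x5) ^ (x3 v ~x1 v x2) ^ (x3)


CNF with 4 clauses over 7 vars (128 assignments).
An assignment satisfies CNF iff every clause has >=1 true literal.
Check each row (bits = x1,x2,x3,x4,x5,x6,x7; clause T/F shown):
  row 0 [0000000]: clauses=TTTF -> 0
  row 1 [0000001]: clauses=TTTF -> 0
  row 2 [0000010]: clauses=TTTF -> 0
  row 3 [0000011]: clauses=TTTF -> 0
  row 4 [0000100]: clauses=TFTF -> 0
  (every remaining row is evaluated the same way; all 128 results are listed next)
Full result column, 8 rows per line (x1,x2,x3,x4 fixed per line; x5,x6,x7 runs 000..111 left to right):
  rows 0-7 [x1,x2,x3,x4=0000]: 00000000  (ones: 0)
  rows 8-15 [x1,x2,x3,x4=0001]: 00000000  (ones: 0)
  rows 16-23 [x1,x2,x3,x4=0010]: 00000000  (ones: 0)
  rows 24-31 [x1,x2,x3,x4=0011]: 00000000  (ones: 0)
  rows 32-39 [x1,x2,x3,x4=0100]: 00000000  (ones: 0)
  rows 40-47 [x1,x2,x3,x4=0101]: 00000000  (ones: 0)
  rows 48-55 [x1,x2,x3,x4=0110]: 11110000  (ones: 4)
  rows 56-63 [x1,x2,x3,x4=0111]: 11111111  (ones: 8)
  rows 64-71 [x1,x2,x3,x4=1000]: 00000000  (ones: 0)
  rows 72-79 [x1,x2,x3,x4=1001]: 00000000  (ones: 0)
  rows 80-87 [x1,x2,x3,x4=1010]: 00000000  (ones: 0)
  rows 88-95 [x1,x2,x3,x4=1011]: 00000000  (ones: 0)
  rows 96-103 [x1,x2,x3,x4=1100]: 00000000  (ones: 0)
  rows 104-111 [x1,x2,x3,x4=1101]: 00000000  (ones: 0)
  rows 112-119 [x1,x2,x3,x4=1110]: 11110000  (ones: 4)
  rows 120-127 [x1,x2,x3,x4=1111]: 11111111  (ones: 8)
Satisfying assignments = 0+0+0+0+0+0+4+8+0+0+0+0+0+0+4+8 = 24

24


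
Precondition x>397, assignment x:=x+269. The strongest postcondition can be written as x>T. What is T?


Formula: sp(P, x:=E) = exists old_x. (x = E[old_x/x]) AND P[old_x/x] (old_x is the value of x before the assignment; eliminate old_x by solving x = E[old_x/x] for old_x)
Step 1: Precondition P: x>397, i.e. old_x > 397
Step 2: Assignment gives x = old_x + 269, so old_x = x - 269
Step 3: Substitute into P: x - 269 > 397
Step 4: Simplify: x > 397+269 = 666

666


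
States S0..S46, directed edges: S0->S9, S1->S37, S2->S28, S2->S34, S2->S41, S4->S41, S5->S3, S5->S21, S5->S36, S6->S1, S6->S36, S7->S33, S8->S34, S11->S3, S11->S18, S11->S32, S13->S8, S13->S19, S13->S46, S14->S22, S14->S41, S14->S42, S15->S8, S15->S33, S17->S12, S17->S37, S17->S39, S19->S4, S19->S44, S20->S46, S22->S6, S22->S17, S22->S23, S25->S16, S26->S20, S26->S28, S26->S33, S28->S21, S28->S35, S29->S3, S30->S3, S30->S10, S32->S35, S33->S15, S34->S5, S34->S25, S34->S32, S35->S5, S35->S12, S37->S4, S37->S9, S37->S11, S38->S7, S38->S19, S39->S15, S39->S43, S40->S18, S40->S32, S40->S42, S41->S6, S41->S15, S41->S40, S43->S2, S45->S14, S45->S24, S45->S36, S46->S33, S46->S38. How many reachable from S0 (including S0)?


BFS from S0:
  layer 0: {S0}
  layer 1: {S9}
Reachable set: {S0, S9}
Count = 2

2


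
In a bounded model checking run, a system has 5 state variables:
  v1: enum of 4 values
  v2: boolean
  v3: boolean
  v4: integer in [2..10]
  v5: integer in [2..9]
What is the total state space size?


State space = product of domain sizes of all variables.
Domain sizes:
  v1 (enum of 4 values): 4
  v2 (boolean): 2
  v3 (boolean): 2
  v4 (integer in [2..10]): 9
  v5 (integer in [2..9]): 8
Product = 4 * 2 * 2 * 9 * 8 = 1152

1152


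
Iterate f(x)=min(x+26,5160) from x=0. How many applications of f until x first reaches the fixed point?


Step 1: x=0, cap=5160, increment=26
Step 2: x grows by 26 each step until capped at 5160; fixed point is x=5160
Step 3: iterations = ceil(5160/26) = 199

199


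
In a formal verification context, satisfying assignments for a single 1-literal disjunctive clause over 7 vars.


Step 1: Total=2^7=128
Step 2: Unsat when all 1 false: 2^6=64
Step 3: Sat=128-64=64

64


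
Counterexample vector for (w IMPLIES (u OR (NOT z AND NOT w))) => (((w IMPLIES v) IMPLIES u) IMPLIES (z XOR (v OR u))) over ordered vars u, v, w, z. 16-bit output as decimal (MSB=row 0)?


F1 = (w IMPLIES (u OR (NOT z AND NOT w)))
F2 = (((w IMPLIES v) IMPLIES u) IMPLIES (z XOR (v OR u)))
Counterexample to F1=>F2 is where F1=1 and F2=0.
Evaluate each row (bits = u,v,w,z, MSB first):
  row 0 [0000]: F1=1 F2=1 -> F1&~F2 -> 0
  row 1 [0001]: F1=1 F2=1 -> F1&~F2 -> 0
  row 2 [0010]: F1=0 F2=0 -> F1&~F2 -> 0
  row 3 [0011]: F1=0 F2=1 -> F1&~F2 -> 0
  row 4 [0100]: F1=1 F2=1 -> F1&~F2 -> 0
  row 5 [0101]: F1=1 F2=1 -> F1&~F2 -> 0
  row 6 [0110]: F1=0 F2=1 -> F1&~F2 -> 0
  row 7 [0111]: F1=0 F2=1 -> F1&~F2 -> 0
  row 8 [1000]: F1=1 F2=1 -> F1&~F2 -> 0
  row 9 [1001]: F1=1 F2=0 -> F1&~F2 -> 1
  row 10 [1010]: F1=1 F2=1 -> F1&~F2 -> 0
  row 11 [1011]: F1=1 F2=0 -> F1&~F2 -> 1
  row 12 [1100]: F1=1 F2=1 -> F1&~F2 -> 0
  row 13 [1101]: F1=1 F2=0 -> F1&~F2 -> 1
  row 14 [1110]: F1=1 F2=1 -> F1&~F2 -> 0
  row 15 [1111]: F1=1 F2=0 -> F1&~F2 -> 1
Full result column, 4 rows per line (u,v fixed per line; w,z runs 00..11 left to right):
  rows 0-3 [u,v=00]: 0000  = hex 0
  rows 4-7 [u,v=01]: 0000  = hex 0
  rows 8-11 [u,v=10]: 0101  = hex 5
  rows 12-15 [u,v=11]: 0101  = hex 5
Counterexample vector (row 0 .. row 15) = 0000000001010101
Output column grouped in 4s = 0000 0000 0101 0101 = 0x0055
Convert to decimal digit by digit (value = value*16 + digit):
  0 -> 0
  0*16 + 0 = 0
  0*16 + 5 = 5
  5*16 + 5 = 85
Decimal = 85

85


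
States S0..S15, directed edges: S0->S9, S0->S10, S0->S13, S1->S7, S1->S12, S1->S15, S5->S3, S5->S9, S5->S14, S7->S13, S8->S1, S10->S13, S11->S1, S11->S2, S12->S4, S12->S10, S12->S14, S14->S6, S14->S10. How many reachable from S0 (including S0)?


BFS from S0:
  layer 0: {S0}
  layer 1: {S9, S10, S13}
Reachable set: {S0, S9, S10, S13}
Count = 4

4


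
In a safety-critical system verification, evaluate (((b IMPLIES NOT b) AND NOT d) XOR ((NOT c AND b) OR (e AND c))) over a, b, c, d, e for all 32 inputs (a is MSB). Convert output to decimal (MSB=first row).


Formula: (((b IMPLIES NOT b) AND NOT d) XOR ((NOT c AND b) OR (e AND c))) over a, b, c, d, e (32 rows)
Evaluate each row (bits = a,b,c,d,e, MSB first):
  row 0 [00000]: (((0 IMPLIES NOT 0) AND NOT 0) XOR ((NOT 0 AND 0) OR (0 AND 0))) -> 1
  row 1 [00001]: (((0 IMPLIES NOT 0) AND NOT 0) XOR ((NOT 0 AND 0) OR (1 AND 0))) -> 1
  row 2 [00010]: (((0 IMPLIES NOT 0) AND NOT 1) XOR ((NOT 0 AND 0) OR (0 AND 0))) -> 0
  row 3 [00011]: (((0 IMPLIES NOT 0) AND NOT 1) XOR ((NOT 0 AND 0) OR (1 AND 0))) -> 0
  row 4 [00100]: (((0 IMPLIES NOT 0) AND NOT 0) XOR ((NOT 1 AND 0) OR (0 AND 1))) -> 1
  row 5 [00101]: (((0 IMPLIES NOT 0) AND NOT 0) XOR ((NOT 1 AND 0) OR (1 AND 1))) -> 0
  row 6 [00110]: (((0 IMPLIES NOT 0) AND NOT 1) XOR ((NOT 1 AND 0) OR (0 AND 1))) -> 0
  row 7 [00111]: (((0 IMPLIES NOT 0) AND NOT 1) XOR ((NOT 1 AND 0) OR (1 AND 1))) -> 1
  row 8 [01000]: (((1 IMPLIES NOT 1) AND NOT 0) XOR ((NOT 0 AND 1) OR (0 AND 0))) -> 1
  row 9 [01001]: (((1 IMPLIES NOT 1) AND NOT 0) XOR ((NOT 0 AND 1) OR (1 AND 0))) -> 1
  row 10 [01010]: (((1 IMPLIES NOT 1) AND NOT 1) XOR ((NOT 0 AND 1) OR (0 AND 0))) -> 1
  row 11 [01011]: (((1 IMPLIES NOT 1) AND NOT 1) XOR ((NOT 0 AND 1) OR (1 AND 0))) -> 1
  row 12 [01100]: (((1 IMPLIES NOT 1) AND NOT 0) XOR ((NOT 1 AND 1) OR (0 AND 1))) -> 0
  row 13 [01101]: (((1 IMPLIES NOT 1) AND NOT 0) XOR ((NOT 1 AND 1) OR (1 AND 1))) -> 1
  row 14 [01110]: (((1 IMPLIES NOT 1) AND NOT 1) XOR ((NOT 1 AND 1) OR (0 AND 1))) -> 0
  row 15 [01111]: (((1 IMPLIES NOT 1) AND NOT 1) XOR ((NOT 1 AND 1) OR (1 AND 1))) -> 1
  row 16 [10000]: (((0 IMPLIES NOT 0) AND NOT 0) XOR ((NOT 0 AND 0) OR (0 AND 0))) -> 1
  row 17 [10001]: (((0 IMPLIES NOT 0) AND NOT 0) XOR ((NOT 0 AND 0) OR (1 AND 0))) -> 1
  row 18 [10010]: (((0 IMPLIES NOT 0) AND NOT 1) XOR ((NOT 0 AND 0) OR (0 AND 0))) -> 0
  row 19 [10011]: (((0 IMPLIES NOT 0) AND NOT 1) XOR ((NOT 0 AND 0) OR (1 AND 0))) -> 0
  row 20 [10100]: (((0 IMPLIES NOT 0) AND NOT 0) XOR ((NOT 1 AND 0) OR (0 AND 1))) -> 1
  row 21 [10101]: (((0 IMPLIES NOT 0) AND NOT 0) XOR ((NOT 1 AND 0) OR (1 AND 1))) -> 0
  row 22 [10110]: (((0 IMPLIES NOT 0) AND NOT 1) XOR ((NOT 1 AND 0) OR (0 AND 1))) -> 0
  row 23 [10111]: (((0 IMPLIES NOT 0) AND NOT 1) XOR ((NOT 1 AND 0) OR (1 AND 1))) -> 1
  row 24 [11000]: (((1 IMPLIES NOT 1) AND NOT 0) XOR ((NOT 0 AND 1) OR (0 AND 0))) -> 1
  row 25 [11001]: (((1 IMPLIES NOT 1) AND NOT 0) XOR ((NOT 0 AND 1) OR (1 AND 0))) -> 1
  row 26 [11010]: (((1 IMPLIES NOT 1) AND NOT 1) XOR ((NOT 0 AND 1) OR (0 AND 0))) -> 1
  row 27 [11011]: (((1 IMPLIES NOT 1) AND NOT 1) XOR ((NOT 0 AND 1) OR (1 AND 0))) -> 1
  row 28 [11100]: (((1 IMPLIES NOT 1) AND NOT 0) XOR ((NOT 1 AND 1) OR (0 AND 1))) -> 0
  row 29 [11101]: (((1 IMPLIES NOT 1) AND NOT 0) XOR ((NOT 1 AND 1) OR (1 AND 1))) -> 1
  row 30 [11110]: (((1 IMPLIES NOT 1) AND NOT 1) XOR ((NOT 1 AND 1) OR (0 AND 1))) -> 0
  row 31 [11111]: (((1 IMPLIES NOT 1) AND NOT 1) XOR ((NOT 1 AND 1) OR (1 AND 1))) -> 1
Full result column, 4 rows per line (a,b,c fixed per line; d,e runs 00..11 left to right):
  rows 0-3 [a,b,c=000]: 1100  = hex C
  rows 4-7 [a,b,c=001]: 1001  = hex 9
  rows 8-11 [a,b,c=010]: 1111  = hex F
  rows 12-15 [a,b,c=011]: 0101  = hex 5
  rows 16-19 [a,b,c=100]: 1100  = hex C
  rows 20-23 [a,b,c=101]: 1001  = hex 9
  rows 24-27 [a,b,c=110]: 1111  = hex F
  rows 28-31 [a,b,c=111]: 0101  = hex 5
Output column (row 0 .. row 31) = 11001001111101011100100111110101
Output column grouped in 4s = 1100 1001 1111 0101 1100 1001 1111 0101 = 0xC9F5C9F5
Convert to decimal digit by digit (value = value*16 + digit):
  C -> 12
  12*16 + 9 = 201
  201*16 + 15 (F) = 3231
  3231*16 + 5 = 51701
  51701*16 + 12 (C) = 827228
  827228*16 + 9 = 13235657
  13235657*16 + 15 (F) = 211770527
  211770527*16 + 5 = 3388328437
Decimal = 3388328437

3388328437


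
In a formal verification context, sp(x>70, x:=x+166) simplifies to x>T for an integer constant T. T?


Formula: sp(P, x:=E) = exists old_x. (x = E[old_x/x]) AND P[old_x/x] (old_x is the value of x before the assignment; eliminate old_x by solving x = E[old_x/x] for old_x)
Step 1: Precondition P: x>70, i.e. old_x > 70
Step 2: Assignment gives x = old_x + 166, so old_x = x - 166
Step 3: Substitute into P: x - 166 > 70
Step 4: Simplify: x > 70+166 = 236

236


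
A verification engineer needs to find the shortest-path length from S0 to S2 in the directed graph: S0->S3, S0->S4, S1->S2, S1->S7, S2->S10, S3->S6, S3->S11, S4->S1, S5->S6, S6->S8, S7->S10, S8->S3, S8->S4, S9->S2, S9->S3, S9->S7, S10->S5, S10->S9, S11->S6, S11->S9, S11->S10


BFS layer-by-layer from S0:
  dist 0: {S0}
  dist 1: {S3, S4}
  dist 2: {S1, S6, S11}
  dist 3: {S2, S7, S8, S9, S10}
  -> S2 reached at distance 3
Shortest path length = 3

3


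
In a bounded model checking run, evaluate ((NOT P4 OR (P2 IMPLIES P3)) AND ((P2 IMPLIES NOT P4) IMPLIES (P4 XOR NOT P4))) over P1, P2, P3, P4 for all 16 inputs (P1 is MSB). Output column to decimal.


Formula: ((NOT P4 OR (P2 IMPLIES P3)) AND ((P2 IMPLIES NOT P4) IMPLIES (P4 XOR NOT P4))) over P1, P2, P3, P4 (16 rows)
Evaluate each row (bits = P1,P2,P3,P4, MSB first):
  row 0 [0000]: ((NOT 0 OR (0 IMPLIES 0)) AND ((0 IMPLIES NOT 0) IMPLIES (0 XOR NOT 0))) -> 1
  row 1 [0001]: ((NOT 1 OR (0 IMPLIES 0)) AND ((0 IMPLIES NOT 1) IMPLIES (1 XOR NOT 1))) -> 1
  row 2 [0010]: ((NOT 0 OR (0 IMPLIES 1)) AND ((0 IMPLIES NOT 0) IMPLIES (0 XOR NOT 0))) -> 1
  row 3 [0011]: ((NOT 1 OR (0 IMPLIES 1)) AND ((0 IMPLIES NOT 1) IMPLIES (1 XOR NOT 1))) -> 1
  row 4 [0100]: ((NOT 0 OR (1 IMPLIES 0)) AND ((1 IMPLIES NOT 0) IMPLIES (0 XOR NOT 0))) -> 1
  row 5 [0101]: ((NOT 1 OR (1 IMPLIES 0)) AND ((1 IMPLIES NOT 1) IMPLIES (1 XOR NOT 1))) -> 0
  row 6 [0110]: ((NOT 0 OR (1 IMPLIES 1)) AND ((1 IMPLIES NOT 0) IMPLIES (0 XOR NOT 0))) -> 1
  row 7 [0111]: ((NOT 1 OR (1 IMPLIES 1)) AND ((1 IMPLIES NOT 1) IMPLIES (1 XOR NOT 1))) -> 1
  row 8 [1000]: ((NOT 0 OR (0 IMPLIES 0)) AND ((0 IMPLIES NOT 0) IMPLIES (0 XOR NOT 0))) -> 1
  row 9 [1001]: ((NOT 1 OR (0 IMPLIES 0)) AND ((0 IMPLIES NOT 1) IMPLIES (1 XOR NOT 1))) -> 1
  row 10 [1010]: ((NOT 0 OR (0 IMPLIES 1)) AND ((0 IMPLIES NOT 0) IMPLIES (0 XOR NOT 0))) -> 1
  row 11 [1011]: ((NOT 1 OR (0 IMPLIES 1)) AND ((0 IMPLIES NOT 1) IMPLIES (1 XOR NOT 1))) -> 1
  row 12 [1100]: ((NOT 0 OR (1 IMPLIES 0)) AND ((1 IMPLIES NOT 0) IMPLIES (0 XOR NOT 0))) -> 1
  row 13 [1101]: ((NOT 1 OR (1 IMPLIES 0)) AND ((1 IMPLIES NOT 1) IMPLIES (1 XOR NOT 1))) -> 0
  row 14 [1110]: ((NOT 0 OR (1 IMPLIES 1)) AND ((1 IMPLIES NOT 0) IMPLIES (0 XOR NOT 0))) -> 1
  row 15 [1111]: ((NOT 1 OR (1 IMPLIES 1)) AND ((1 IMPLIES NOT 1) IMPLIES (1 XOR NOT 1))) -> 1
Full result column, 4 rows per line (P1,P2 fixed per line; P3,P4 runs 00..11 left to right):
  rows 0-3 [P1,P2=00]: 1111  = hex F
  rows 4-7 [P1,P2=01]: 1011  = hex B
  rows 8-11 [P1,P2=10]: 1111  = hex F
  rows 12-15 [P1,P2=11]: 1011  = hex B
Output column (row 0 .. row 15) = 1111101111111011
Output column grouped in 4s = 1111 1011 1111 1011 = 0xFBFB
Convert to decimal digit by digit (value = value*16 + digit):
  F -> 15
  15*16 + 11 (B) = 251
  251*16 + 15 (F) = 4031
  4031*16 + 11 (B) = 64507
Decimal = 64507

64507


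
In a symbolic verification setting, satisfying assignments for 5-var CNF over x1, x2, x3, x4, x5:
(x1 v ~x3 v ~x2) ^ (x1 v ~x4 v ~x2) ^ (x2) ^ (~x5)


CNF with 4 clauses over 5 vars (32 assignments).
An assignment satisfies CNF iff every clause has >=1 true literal.
Check each row (bits = x1,x2,x3,x4,x5; clause T/F shown):
  row 0 [00000]: clauses=TTFT -> 0
  row 1 [00001]: clauses=TTFF -> 0
  row 2 [00010]: clauses=TTFT -> 0
  row 3 [00011]: clauses=TTFF -> 0
  row 4 [00100]: clauses=TTFT -> 0
  row 5 [00101]: clauses=TTFF -> 0
  row 6 [00110]: clauses=TTFT -> 0
  row 7 [00111]: clauses=TTFF -> 0
  row 8 [01000]: clauses=TTTT -> 1
  row 9 [01001]: clauses=TTTF -> 0
  row 10 [01010]: clauses=TFTT -> 0
  row 11 [01011]: clauses=TFTF -> 0
  row 12 [01100]: clauses=FTTT -> 0
  row 13 [01101]: clauses=FTTF -> 0
  row 14 [01110]: clauses=FFTT -> 0
  row 15 [01111]: clauses=FFTF -> 0
  row 16 [10000]: clauses=TTFT -> 0
  row 17 [10001]: clauses=TTFF -> 0
  row 18 [10010]: clauses=TTFT -> 0
  row 19 [10011]: clauses=TTFF -> 0
  row 20 [10100]: clauses=TTFT -> 0
  row 21 [10101]: clauses=TTFF -> 0
  row 22 [10110]: clauses=TTFT -> 0
  row 23 [10111]: clauses=TTFF -> 0
  row 24 [11000]: clauses=TTTT -> 1
  row 25 [11001]: clauses=TTTF -> 0
  row 26 [11010]: clauses=TTTT -> 1
  row 27 [11011]: clauses=TTTF -> 0
  row 28 [11100]: clauses=TTTT -> 1
  row 29 [11101]: clauses=TTTF -> 0
  row 30 [11110]: clauses=TTTT -> 1
  row 31 [11111]: clauses=TTTF -> 0
Full result column, 8 rows per line (x1,x2 fixed per line; x3,x4,x5 runs 000..111 left to right):
  rows 0-7 [x1,x2=00]: 00000000  (ones: 0)
  rows 8-15 [x1,x2=01]: 10000000  (ones: 1)
  rows 16-23 [x1,x2=10]: 00000000  (ones: 0)
  rows 24-31 [x1,x2=11]: 10101010  (ones: 4)
Satisfying assignments = 0+1+0+4 = 5

5


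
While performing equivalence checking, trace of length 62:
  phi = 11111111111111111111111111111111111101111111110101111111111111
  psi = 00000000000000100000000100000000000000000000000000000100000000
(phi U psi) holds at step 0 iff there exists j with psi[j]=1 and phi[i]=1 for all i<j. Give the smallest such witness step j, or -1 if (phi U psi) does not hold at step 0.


(phi U psi) at 0: need smallest j with psi[j]=1 and phi[i]=1 for all i in [0,j).
Scan from step 0:
  step 0: phi=1, psi=0 -> continue
  step 1: phi=1, psi=0 -> continue
  step 2: phi=1, psi=0 -> continue
  step 3: phi=1, psi=0 -> continue
  step 14: psi=1 and phi held for [0,14) -> witness found
Witness step = 14

14
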